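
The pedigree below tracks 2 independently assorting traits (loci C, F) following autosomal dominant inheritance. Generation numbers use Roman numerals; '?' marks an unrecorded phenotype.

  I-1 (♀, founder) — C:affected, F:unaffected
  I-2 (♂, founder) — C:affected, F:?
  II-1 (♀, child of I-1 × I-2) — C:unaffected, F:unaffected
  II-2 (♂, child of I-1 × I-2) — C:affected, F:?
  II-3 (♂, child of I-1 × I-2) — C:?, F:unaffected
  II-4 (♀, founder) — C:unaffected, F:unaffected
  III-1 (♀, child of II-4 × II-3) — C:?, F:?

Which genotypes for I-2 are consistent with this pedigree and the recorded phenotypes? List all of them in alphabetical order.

C/I-1 aff ·: Cc
C/I-2 aff ·: Cc
C/II-1 un I-1×I-2: cc
C/II-2 aff I-1×I-2: Cc|CC
C/II-3 ? I-1×I-2: cc|Cc|CC
C/II-4 un ·: cc
C/III-1 ? II-4×II-3: cc|Cc
⇒ C over [I-1,I-2,II-1,II-2,II-3,II-4,III-1]: 8 consistent
F/I-1 un ·: ff
F/I-2 ? ·: ff|Ff
F/II-1 un I-1×I-2: ff
F/II-2 ? I-1×I-2: ff|Ff
F/II-3 un I-1×I-2: ff
F/II-4 un ·: ff
F/III-1 ? II-4×II-3: ff
⇒ F over [I-1,I-2,II-1,II-2,II-3,II-4,III-1]: 3 consistent

I-2 ∈ {Cc Ff, Cc ff}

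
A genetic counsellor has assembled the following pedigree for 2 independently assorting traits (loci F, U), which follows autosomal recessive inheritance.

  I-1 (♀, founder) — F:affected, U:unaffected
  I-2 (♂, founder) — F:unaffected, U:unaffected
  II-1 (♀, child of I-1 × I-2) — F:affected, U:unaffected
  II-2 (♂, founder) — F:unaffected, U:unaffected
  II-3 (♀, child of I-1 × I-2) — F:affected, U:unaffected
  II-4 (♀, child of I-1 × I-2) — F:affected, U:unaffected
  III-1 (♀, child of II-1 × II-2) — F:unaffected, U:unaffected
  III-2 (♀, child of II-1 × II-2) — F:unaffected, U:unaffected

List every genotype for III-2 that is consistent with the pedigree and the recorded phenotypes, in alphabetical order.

F/I-1 aff ·: ff
F/I-2 un ·: Ff
F/II-1 aff I-1×I-2: ff
F/II-2 un ·: FF|Ff
F/II-3 aff I-1×I-2: ff
F/II-4 aff I-1×I-2: ff
F/III-1 un II-1×II-2: Ff
F/III-2 un II-1×II-2: Ff
⇒ F over [I-1,I-2,II-1,II-2,II-3,II-4,III-1,III-2]: 2 consistent
U/I-1 un ·: UU|Uu
U/I-2 un ·: UU|Uu
U/II-1 un I-1×I-2: UU|Uu
U/II-2 un ·: UU|Uu
U/II-3 un I-1×I-2: UU|Uu
U/II-4 un I-1×I-2: UU|Uu
U/III-1 un II-1×II-2: UU|Uu
U/III-2 un II-1×II-2: UU|Uu
⇒ U over [I-1,I-2,II-1,II-2,II-3,II-4,III-1,III-2]: 161 consistent

III-2 ∈ {Ff UU, Ff Uu}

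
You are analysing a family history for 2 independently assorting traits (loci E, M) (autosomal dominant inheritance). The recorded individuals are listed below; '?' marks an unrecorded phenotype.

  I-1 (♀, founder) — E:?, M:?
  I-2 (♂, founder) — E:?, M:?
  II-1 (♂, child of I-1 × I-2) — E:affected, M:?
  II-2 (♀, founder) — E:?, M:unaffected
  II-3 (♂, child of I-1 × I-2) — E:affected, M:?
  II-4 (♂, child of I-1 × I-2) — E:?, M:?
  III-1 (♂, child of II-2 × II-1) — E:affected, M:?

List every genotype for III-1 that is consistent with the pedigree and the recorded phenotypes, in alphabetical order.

III-1 ∈ {EE Mm, EE mm, Ee Mm, Ee mm}

E/I-1 ? ·: ee|Ee|EE
E/I-2 ? ·: ee|Ee|EE
E/II-1 aff I-1×I-2: Ee|EE
E/II-2 ? ·: ee|Ee|EE
E/II-3 aff I-1×I-2: Ee|EE
E/II-4 ? I-1×I-2: ee|Ee|EE
E/III-1 aff II-2×II-1: Ee|EE
⇒ E over [I-1,I-2,II-1,II-2,II-3,II-4,III-1]: 160 consistent
M/I-1 ? ·: mm|Mm|MM
M/I-2 ? ·: mm|Mm|MM
M/II-1 ? I-1×I-2: mm|Mm|MM
M/II-2 un ·: mm
M/II-3 ? I-1×I-2: mm|Mm|MM
M/II-4 ? I-1×I-2: mm|Mm|MM
M/III-1 ? II-2×II-1: mm|Mm
⇒ M over [I-1,I-2,II-1,II-2,II-3,II-4,III-1]: 90 consistent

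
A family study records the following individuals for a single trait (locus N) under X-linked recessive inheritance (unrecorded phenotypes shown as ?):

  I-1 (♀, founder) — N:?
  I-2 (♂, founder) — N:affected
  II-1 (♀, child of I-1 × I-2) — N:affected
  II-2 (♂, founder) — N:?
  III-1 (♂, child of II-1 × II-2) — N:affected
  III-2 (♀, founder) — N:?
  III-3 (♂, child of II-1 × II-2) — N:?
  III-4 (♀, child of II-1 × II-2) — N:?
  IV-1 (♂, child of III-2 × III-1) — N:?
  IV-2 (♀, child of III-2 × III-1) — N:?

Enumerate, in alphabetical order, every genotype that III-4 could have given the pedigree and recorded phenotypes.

III-4 ∈ {X^NX^n, X^nX^n}

N/I-1 ? ·: X^NX^n|X^nX^n
N/I-2 aff ·: X^nY
N/II-1 aff I-1×I-2: X^nX^n
N/II-2 ? ·: X^NY|X^nY
N/III-1 aff II-1×II-2: X^nY
N/III-2 ? ·: X^NX^N|X^NX^n|X^nX^n
N/III-3 ? II-1×II-2: X^nY
N/III-4 ? II-1×II-2: X^NX^n|X^nX^n
N/IV-1 ? III-2×III-1: X^NY|X^nY
N/IV-2 ? III-2×III-1: X^NX^n|X^nX^n
⇒ N over [I-1,I-2,II-1,II-2,III-1,III-2,III-3,III-4,IV-1,IV-2]: 24 consistent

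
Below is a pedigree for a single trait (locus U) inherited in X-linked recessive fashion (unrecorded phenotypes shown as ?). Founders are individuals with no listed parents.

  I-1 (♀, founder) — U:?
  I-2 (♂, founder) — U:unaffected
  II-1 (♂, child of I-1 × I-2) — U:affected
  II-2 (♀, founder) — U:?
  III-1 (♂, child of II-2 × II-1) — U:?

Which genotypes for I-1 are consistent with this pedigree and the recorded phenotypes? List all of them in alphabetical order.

U/I-1 ? ·: X^UX^u|X^uX^u
U/I-2 un ·: X^UY
U/II-1 aff I-1×I-2: X^uY
U/II-2 ? ·: X^UX^U|X^UX^u|X^uX^u
U/III-1 ? II-2×II-1: X^UY|X^uY
⇒ U over [I-1,I-2,II-1,II-2,III-1]: 8 consistent

I-1 ∈ {X^UX^u, X^uX^u}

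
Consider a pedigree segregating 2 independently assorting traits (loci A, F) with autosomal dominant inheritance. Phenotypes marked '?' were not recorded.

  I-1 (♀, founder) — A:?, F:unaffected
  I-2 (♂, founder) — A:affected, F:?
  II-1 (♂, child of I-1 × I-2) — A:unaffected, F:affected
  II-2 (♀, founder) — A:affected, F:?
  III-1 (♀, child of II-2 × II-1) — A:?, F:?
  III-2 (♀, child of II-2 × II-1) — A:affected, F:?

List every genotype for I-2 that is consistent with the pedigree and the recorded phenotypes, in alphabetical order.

A/I-1 ? ·: aa|Aa
A/I-2 aff ·: Aa
A/II-1 un I-1×I-2: aa
A/II-2 aff ·: Aa|AA
A/III-1 ? II-2×II-1: aa|Aa
A/III-2 aff II-2×II-1: Aa
⇒ A over [I-1,I-2,II-1,II-2,III-1,III-2]: 6 consistent
F/I-1 un ·: ff
F/I-2 ? ·: Ff|FF
F/II-1 aff I-1×I-2: Ff
F/II-2 ? ·: ff|Ff|FF
F/III-1 ? II-2×II-1: ff|Ff|FF
F/III-2 ? II-2×II-1: ff|Ff|FF
⇒ F over [I-1,I-2,II-1,II-2,III-1,III-2]: 34 consistent

I-2 ∈ {Aa FF, Aa Ff}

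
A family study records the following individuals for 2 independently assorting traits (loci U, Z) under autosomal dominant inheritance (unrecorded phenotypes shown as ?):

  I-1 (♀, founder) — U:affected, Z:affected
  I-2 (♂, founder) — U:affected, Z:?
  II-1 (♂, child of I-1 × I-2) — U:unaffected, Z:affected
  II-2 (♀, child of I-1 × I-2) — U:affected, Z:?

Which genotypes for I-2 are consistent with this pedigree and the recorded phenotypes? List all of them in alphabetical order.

I-2 ∈ {Uu ZZ, Uu Zz, Uu zz}

U/I-1 aff ·: Uu
U/I-2 aff ·: Uu
U/II-1 un I-1×I-2: uu
U/II-2 aff I-1×I-2: Uu|UU
⇒ U over [I-1,I-2,II-1,II-2]: 2 consistent
Z/I-1 aff ·: Zz|ZZ
Z/I-2 ? ·: zz|Zz|ZZ
Z/II-1 aff I-1×I-2: Zz|ZZ
Z/II-2 ? I-1×I-2: zz|Zz|ZZ
⇒ Z over [I-1,I-2,II-1,II-2]: 18 consistent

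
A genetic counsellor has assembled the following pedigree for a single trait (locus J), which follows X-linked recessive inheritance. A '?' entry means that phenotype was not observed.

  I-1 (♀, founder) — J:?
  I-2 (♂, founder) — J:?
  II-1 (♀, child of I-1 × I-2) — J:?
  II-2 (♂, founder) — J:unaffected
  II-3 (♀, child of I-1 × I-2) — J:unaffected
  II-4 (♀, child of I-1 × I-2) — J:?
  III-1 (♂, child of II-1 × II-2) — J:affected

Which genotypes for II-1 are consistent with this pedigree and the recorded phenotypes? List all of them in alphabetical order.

II-1 ∈ {X^JX^j, X^jX^j}

J/I-1 ? ·: X^JX^J|X^JX^j|X^jX^j
J/I-2 ? ·: X^JY|X^jY
J/II-1 ? I-1×I-2: X^JX^j|X^jX^j
J/II-2 un ·: X^JY
J/II-3 un I-1×I-2: X^JX^J|X^JX^j
J/II-4 ? I-1×I-2: X^JX^J|X^JX^j|X^jX^j
J/III-1 aff II-1×II-2: X^jY
⇒ J over [I-1,I-2,II-1,II-2,II-3,II-4,III-1]: 10 consistent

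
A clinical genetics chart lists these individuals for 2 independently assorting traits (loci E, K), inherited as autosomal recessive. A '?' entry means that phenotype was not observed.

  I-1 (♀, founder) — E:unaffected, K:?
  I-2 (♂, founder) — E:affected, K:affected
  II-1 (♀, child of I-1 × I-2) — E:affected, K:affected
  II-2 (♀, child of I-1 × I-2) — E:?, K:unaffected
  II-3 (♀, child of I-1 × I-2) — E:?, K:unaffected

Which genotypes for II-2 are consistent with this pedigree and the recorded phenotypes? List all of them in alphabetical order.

II-2 ∈ {Ee Kk, ee Kk}

E/I-1 un ·: Ee
E/I-2 aff ·: ee
E/II-1 aff I-1×I-2: ee
E/II-2 ? I-1×I-2: Ee|ee
E/II-3 ? I-1×I-2: Ee|ee
⇒ E over [I-1,I-2,II-1,II-2,II-3]: 4 consistent
K/I-1 ? ·: Kk
K/I-2 aff ·: kk
K/II-1 aff I-1×I-2: kk
K/II-2 un I-1×I-2: Kk
K/II-3 un I-1×I-2: Kk
⇒ K over [I-1,I-2,II-1,II-2,II-3]: 1 consistent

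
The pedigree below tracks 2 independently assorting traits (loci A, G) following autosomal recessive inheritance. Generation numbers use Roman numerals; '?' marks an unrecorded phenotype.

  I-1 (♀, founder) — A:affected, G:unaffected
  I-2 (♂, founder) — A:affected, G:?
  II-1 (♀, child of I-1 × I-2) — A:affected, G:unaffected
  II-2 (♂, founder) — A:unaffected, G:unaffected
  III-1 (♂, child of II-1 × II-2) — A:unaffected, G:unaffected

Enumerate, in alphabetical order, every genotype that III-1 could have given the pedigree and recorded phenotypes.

A/I-1 aff ·: aa
A/I-2 aff ·: aa
A/II-1 aff I-1×I-2: aa
A/II-2 un ·: AA|Aa
A/III-1 un II-1×II-2: Aa
⇒ A over [I-1,I-2,II-1,II-2,III-1]: 2 consistent
G/I-1 un ·: GG|Gg
G/I-2 ? ·: GG|Gg|gg
G/II-1 un I-1×I-2: GG|Gg
G/II-2 un ·: GG|Gg
G/III-1 un II-1×II-2: GG|Gg
⇒ G over [I-1,I-2,II-1,II-2,III-1]: 32 consistent

III-1 ∈ {Aa GG, Aa Gg}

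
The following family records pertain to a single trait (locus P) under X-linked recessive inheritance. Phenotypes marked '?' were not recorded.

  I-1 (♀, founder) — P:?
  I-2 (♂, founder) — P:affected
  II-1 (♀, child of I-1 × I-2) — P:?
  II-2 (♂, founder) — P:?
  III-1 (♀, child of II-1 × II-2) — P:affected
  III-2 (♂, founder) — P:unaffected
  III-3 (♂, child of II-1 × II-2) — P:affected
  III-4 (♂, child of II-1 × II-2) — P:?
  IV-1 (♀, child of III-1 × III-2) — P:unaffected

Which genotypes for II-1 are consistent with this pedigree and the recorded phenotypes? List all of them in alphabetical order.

II-1 ∈ {X^PX^p, X^pX^p}

P/I-1 ? ·: X^PX^P|X^PX^p|X^pX^p
P/I-2 aff ·: X^pY
P/II-1 ? I-1×I-2: X^PX^p|X^pX^p
P/II-2 ? ·: X^pY
P/III-1 aff II-1×II-2: X^pX^p
P/III-2 un ·: X^PY
P/III-3 aff II-1×II-2: X^pY
P/III-4 ? II-1×II-2: X^PY|X^pY
P/IV-1 un III-1×III-2: X^PX^p
⇒ P over [I-1,I-2,II-1,II-2,III-1,III-2,III-3,III-4,IV-1]: 6 consistent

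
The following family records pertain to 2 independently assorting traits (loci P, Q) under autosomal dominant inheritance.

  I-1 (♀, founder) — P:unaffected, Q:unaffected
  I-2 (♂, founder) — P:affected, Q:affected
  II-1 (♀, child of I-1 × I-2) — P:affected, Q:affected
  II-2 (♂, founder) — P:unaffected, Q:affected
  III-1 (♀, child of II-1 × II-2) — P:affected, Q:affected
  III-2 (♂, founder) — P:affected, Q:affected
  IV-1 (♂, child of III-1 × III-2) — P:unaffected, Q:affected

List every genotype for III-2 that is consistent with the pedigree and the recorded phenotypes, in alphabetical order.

P/I-1 un ·: pp
P/I-2 aff ·: Pp|PP
P/II-1 aff I-1×I-2: Pp
P/II-2 un ·: pp
P/III-1 aff II-1×II-2: Pp
P/III-2 aff ·: Pp
P/IV-1 un III-1×III-2: pp
⇒ P over [I-1,I-2,II-1,II-2,III-1,III-2,IV-1]: 2 consistent
Q/I-1 un ·: qq
Q/I-2 aff ·: Qq|QQ
Q/II-1 aff I-1×I-2: Qq
Q/II-2 aff ·: Qq|QQ
Q/III-1 aff II-1×II-2: Qq|QQ
Q/III-2 aff ·: Qq|QQ
Q/IV-1 aff III-1×III-2: Qq|QQ
⇒ Q over [I-1,I-2,II-1,II-2,III-1,III-2,IV-1]: 28 consistent

III-2 ∈ {Pp QQ, Pp Qq}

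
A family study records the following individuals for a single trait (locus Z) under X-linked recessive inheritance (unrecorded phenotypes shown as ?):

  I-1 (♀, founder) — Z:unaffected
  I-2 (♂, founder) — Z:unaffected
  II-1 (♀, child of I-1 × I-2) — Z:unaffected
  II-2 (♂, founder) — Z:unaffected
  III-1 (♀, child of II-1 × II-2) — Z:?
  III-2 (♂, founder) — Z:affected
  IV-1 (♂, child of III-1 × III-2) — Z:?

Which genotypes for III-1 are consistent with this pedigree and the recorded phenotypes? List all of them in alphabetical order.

Z/I-1 un ·: X^ZX^Z|X^ZX^z
Z/I-2 un ·: X^ZY
Z/II-1 un I-1×I-2: X^ZX^Z|X^ZX^z
Z/II-2 un ·: X^ZY
Z/III-1 ? II-1×II-2: X^ZX^Z|X^ZX^z
Z/III-2 aff ·: X^zY
Z/IV-1 ? III-1×III-2: X^ZY|X^zY
⇒ Z over [I-1,I-2,II-1,II-2,III-1,III-2,IV-1]: 5 consistent

III-1 ∈ {X^ZX^Z, X^ZX^z}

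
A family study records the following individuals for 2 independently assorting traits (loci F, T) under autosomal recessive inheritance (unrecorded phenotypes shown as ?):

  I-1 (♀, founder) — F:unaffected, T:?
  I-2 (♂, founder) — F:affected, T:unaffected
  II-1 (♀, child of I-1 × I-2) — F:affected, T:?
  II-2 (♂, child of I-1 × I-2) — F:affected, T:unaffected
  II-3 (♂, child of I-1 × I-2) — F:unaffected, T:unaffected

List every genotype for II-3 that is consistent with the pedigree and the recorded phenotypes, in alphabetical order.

II-3 ∈ {Ff TT, Ff Tt}

F/I-1 un ·: Ff
F/I-2 aff ·: ff
F/II-1 aff I-1×I-2: ff
F/II-2 aff I-1×I-2: ff
F/II-3 un I-1×I-2: Ff
⇒ F over [I-1,I-2,II-1,II-2,II-3]: 1 consistent
T/I-1 ? ·: TT|Tt|tt
T/I-2 un ·: TT|Tt
T/II-1 ? I-1×I-2: TT|Tt|tt
T/II-2 un I-1×I-2: TT|Tt
T/II-3 un I-1×I-2: TT|Tt
⇒ T over [I-1,I-2,II-1,II-2,II-3]: 32 consistent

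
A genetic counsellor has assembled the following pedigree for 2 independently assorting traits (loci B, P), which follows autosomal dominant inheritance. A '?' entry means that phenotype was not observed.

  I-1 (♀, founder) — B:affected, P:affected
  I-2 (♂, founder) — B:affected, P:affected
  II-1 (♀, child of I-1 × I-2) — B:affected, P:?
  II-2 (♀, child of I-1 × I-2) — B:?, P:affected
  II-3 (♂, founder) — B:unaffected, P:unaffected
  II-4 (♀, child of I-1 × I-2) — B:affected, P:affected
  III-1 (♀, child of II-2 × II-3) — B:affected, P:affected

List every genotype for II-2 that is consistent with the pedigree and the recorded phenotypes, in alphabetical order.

II-2 ∈ {BB PP, BB Pp, Bb PP, Bb Pp}

B/I-1 aff ·: Bb|BB
B/I-2 aff ·: Bb|BB
B/II-1 aff I-1×I-2: Bb|BB
B/II-2 ? I-1×I-2: Bb|BB
B/II-3 un ·: bb
B/II-4 aff I-1×I-2: Bb|BB
B/III-1 aff II-2×II-3: Bb
⇒ B over [I-1,I-2,II-1,II-2,II-3,II-4,III-1]: 25 consistent
P/I-1 aff ·: Pp|PP
P/I-2 aff ·: Pp|PP
P/II-1 ? I-1×I-2: pp|Pp|PP
P/II-2 aff I-1×I-2: Pp|PP
P/II-3 un ·: pp
P/II-4 aff I-1×I-2: Pp|PP
P/III-1 aff II-2×II-3: Pp
⇒ P over [I-1,I-2,II-1,II-2,II-3,II-4,III-1]: 29 consistent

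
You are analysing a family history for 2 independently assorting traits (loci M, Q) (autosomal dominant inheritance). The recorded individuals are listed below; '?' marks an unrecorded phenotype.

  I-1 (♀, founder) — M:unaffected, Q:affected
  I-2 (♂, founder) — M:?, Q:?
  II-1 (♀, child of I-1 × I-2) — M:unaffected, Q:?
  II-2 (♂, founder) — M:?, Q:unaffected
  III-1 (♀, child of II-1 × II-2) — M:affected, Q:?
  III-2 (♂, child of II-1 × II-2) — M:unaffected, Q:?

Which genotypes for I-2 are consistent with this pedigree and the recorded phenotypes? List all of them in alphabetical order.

I-2 ∈ {Mm QQ, Mm Qq, Mm qq, mm QQ, mm Qq, mm qq}

M/I-1 un ·: mm
M/I-2 ? ·: mm|Mm
M/II-1 un I-1×I-2: mm
M/II-2 ? ·: Mm
M/III-1 aff II-1×II-2: Mm
M/III-2 un II-1×II-2: mm
⇒ M over [I-1,I-2,II-1,II-2,III-1,III-2]: 2 consistent
Q/I-1 aff ·: Qq|QQ
Q/I-2 ? ·: qq|Qq|QQ
Q/II-1 ? I-1×I-2: qq|Qq|QQ
Q/II-2 un ·: qq
Q/III-1 ? II-1×II-2: qq|Qq
Q/III-2 ? II-1×II-2: qq|Qq
⇒ Q over [I-1,I-2,II-1,II-2,III-1,III-2]: 26 consistent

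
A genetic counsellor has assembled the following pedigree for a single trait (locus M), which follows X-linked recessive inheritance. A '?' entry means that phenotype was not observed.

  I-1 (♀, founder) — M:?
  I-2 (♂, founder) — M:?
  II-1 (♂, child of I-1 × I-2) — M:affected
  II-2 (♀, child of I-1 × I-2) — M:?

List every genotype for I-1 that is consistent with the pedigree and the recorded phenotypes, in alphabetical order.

M/I-1 ? ·: X^MX^m|X^mX^m
M/I-2 ? ·: X^MY|X^mY
M/II-1 aff I-1×I-2: X^mY
M/II-2 ? I-1×I-2: X^MX^M|X^MX^m|X^mX^m
⇒ M over [I-1,I-2,II-1,II-2]: 6 consistent

I-1 ∈ {X^MX^m, X^mX^m}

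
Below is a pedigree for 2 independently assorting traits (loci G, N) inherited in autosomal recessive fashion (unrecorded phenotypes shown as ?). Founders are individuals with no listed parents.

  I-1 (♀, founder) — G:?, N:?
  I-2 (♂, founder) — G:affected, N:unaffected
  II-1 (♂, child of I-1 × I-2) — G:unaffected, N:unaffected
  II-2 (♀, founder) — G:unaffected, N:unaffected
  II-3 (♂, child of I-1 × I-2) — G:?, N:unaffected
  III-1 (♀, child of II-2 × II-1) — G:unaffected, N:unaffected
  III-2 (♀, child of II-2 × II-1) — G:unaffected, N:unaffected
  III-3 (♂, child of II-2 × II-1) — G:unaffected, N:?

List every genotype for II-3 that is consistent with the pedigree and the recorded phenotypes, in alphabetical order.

G/I-1 ? ·: GG|Gg
G/I-2 aff ·: gg
G/II-1 un I-1×I-2: Gg
G/II-2 un ·: GG|Gg
G/II-3 ? I-1×I-2: Gg|gg
G/III-1 un II-2×II-1: GG|Gg
G/III-2 un II-2×II-1: GG|Gg
G/III-3 un II-2×II-1: GG|Gg
⇒ G over [I-1,I-2,II-1,II-2,II-3,III-1,III-2,III-3]: 48 consistent
N/I-1 ? ·: NN|Nn|nn
N/I-2 un ·: NN|Nn
N/II-1 un I-1×I-2: NN|Nn
N/II-2 un ·: NN|Nn
N/II-3 un I-1×I-2: NN|Nn
N/III-1 un II-2×II-1: NN|Nn
N/III-2 un II-2×II-1: NN|Nn
N/III-3 ? II-2×II-1: NN|Nn|nn
⇒ N over [I-1,I-2,II-1,II-2,II-3,III-1,III-2,III-3]: 223 consistent

II-3 ∈ {Gg NN, Gg Nn, gg NN, gg Nn}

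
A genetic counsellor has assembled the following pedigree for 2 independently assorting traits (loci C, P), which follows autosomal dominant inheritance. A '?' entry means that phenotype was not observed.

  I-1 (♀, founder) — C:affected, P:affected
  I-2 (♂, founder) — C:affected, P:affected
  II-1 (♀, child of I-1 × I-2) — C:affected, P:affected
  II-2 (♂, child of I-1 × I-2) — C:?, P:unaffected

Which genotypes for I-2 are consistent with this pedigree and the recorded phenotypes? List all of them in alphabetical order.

C/I-1 aff ·: Cc|CC
C/I-2 aff ·: Cc|CC
C/II-1 aff I-1×I-2: Cc|CC
C/II-2 ? I-1×I-2: cc|Cc|CC
⇒ C over [I-1,I-2,II-1,II-2]: 15 consistent
P/I-1 aff ·: Pp
P/I-2 aff ·: Pp
P/II-1 aff I-1×I-2: Pp|PP
P/II-2 un I-1×I-2: pp
⇒ P over [I-1,I-2,II-1,II-2]: 2 consistent

I-2 ∈ {CC Pp, Cc Pp}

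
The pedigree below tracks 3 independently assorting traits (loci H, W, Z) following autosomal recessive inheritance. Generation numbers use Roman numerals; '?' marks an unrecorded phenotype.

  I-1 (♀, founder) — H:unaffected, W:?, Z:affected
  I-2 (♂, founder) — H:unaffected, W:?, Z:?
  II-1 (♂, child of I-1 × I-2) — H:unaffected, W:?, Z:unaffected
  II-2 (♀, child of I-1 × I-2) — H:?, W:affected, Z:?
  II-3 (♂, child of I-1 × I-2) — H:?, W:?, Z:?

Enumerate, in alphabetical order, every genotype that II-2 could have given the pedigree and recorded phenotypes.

II-2 ∈ {HH ww Zz, HH ww zz, Hh ww Zz, Hh ww zz, hh ww Zz, hh ww zz}

H/I-1 un ·: HH|Hh
H/I-2 un ·: HH|Hh
H/II-1 un I-1×I-2: HH|Hh
H/II-2 ? I-1×I-2: HH|Hh|hh
H/II-3 ? I-1×I-2: HH|Hh|hh
⇒ H over [I-1,I-2,II-1,II-2,II-3]: 35 consistent
W/I-1 ? ·: Ww|ww
W/I-2 ? ·: Ww|ww
W/II-1 ? I-1×I-2: WW|Ww|ww
W/II-2 aff I-1×I-2: ww
W/II-3 ? I-1×I-2: WW|Ww|ww
⇒ W over [I-1,I-2,II-1,II-2,II-3]: 18 consistent
Z/I-1 aff ·: zz
Z/I-2 ? ·: ZZ|Zz
Z/II-1 un I-1×I-2: Zz
Z/II-2 ? I-1×I-2: Zz|zz
Z/II-3 ? I-1×I-2: Zz|zz
⇒ Z over [I-1,I-2,II-1,II-2,II-3]: 5 consistent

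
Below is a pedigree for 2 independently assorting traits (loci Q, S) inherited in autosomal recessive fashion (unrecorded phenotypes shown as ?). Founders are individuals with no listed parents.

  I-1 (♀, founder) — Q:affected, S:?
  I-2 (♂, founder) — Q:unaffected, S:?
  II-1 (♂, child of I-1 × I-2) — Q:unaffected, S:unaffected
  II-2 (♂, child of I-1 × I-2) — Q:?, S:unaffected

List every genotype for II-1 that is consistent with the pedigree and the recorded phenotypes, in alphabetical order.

II-1 ∈ {Qq SS, Qq Ss}

Q/I-1 aff ·: qq
Q/I-2 un ·: QQ|Qq
Q/II-1 un I-1×I-2: Qq
Q/II-2 ? I-1×I-2: Qq|qq
⇒ Q over [I-1,I-2,II-1,II-2]: 3 consistent
S/I-1 ? ·: SS|Ss|ss
S/I-2 ? ·: SS|Ss|ss
S/II-1 un I-1×I-2: SS|Ss
S/II-2 un I-1×I-2: SS|Ss
⇒ S over [I-1,I-2,II-1,II-2]: 17 consistent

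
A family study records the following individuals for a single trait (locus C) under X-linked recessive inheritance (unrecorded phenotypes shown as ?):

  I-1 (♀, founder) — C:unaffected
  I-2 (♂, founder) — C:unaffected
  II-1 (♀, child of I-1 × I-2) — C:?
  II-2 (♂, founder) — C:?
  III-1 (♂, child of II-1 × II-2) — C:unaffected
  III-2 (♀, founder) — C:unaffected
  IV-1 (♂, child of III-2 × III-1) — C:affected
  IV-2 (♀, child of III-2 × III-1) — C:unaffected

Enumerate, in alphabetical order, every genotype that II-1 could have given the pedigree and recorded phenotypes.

C/I-1 un ·: X^CX^C|X^CX^c
C/I-2 un ·: X^CY
C/II-1 ? I-1×I-2: X^CX^C|X^CX^c
C/II-2 ? ·: X^CY|X^cY
C/III-1 un II-1×II-2: X^CY
C/III-2 un ·: X^CX^c
C/IV-1 aff III-2×III-1: X^cY
C/IV-2 un III-2×III-1: X^CX^C|X^CX^c
⇒ C over [I-1,I-2,II-1,II-2,III-1,III-2,IV-1,IV-2]: 12 consistent

II-1 ∈ {X^CX^C, X^CX^c}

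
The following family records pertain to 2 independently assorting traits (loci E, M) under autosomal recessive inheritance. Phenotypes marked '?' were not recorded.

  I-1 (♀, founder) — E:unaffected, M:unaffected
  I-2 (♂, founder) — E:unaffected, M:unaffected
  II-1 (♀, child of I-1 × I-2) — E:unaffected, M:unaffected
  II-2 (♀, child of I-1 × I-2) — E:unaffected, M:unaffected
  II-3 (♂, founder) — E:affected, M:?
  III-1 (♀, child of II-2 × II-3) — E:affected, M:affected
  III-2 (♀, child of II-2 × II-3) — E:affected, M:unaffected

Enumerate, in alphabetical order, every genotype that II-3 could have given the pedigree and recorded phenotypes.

E/I-1 un ·: EE|Ee
E/I-2 un ·: EE|Ee
E/II-1 un I-1×I-2: EE|Ee
E/II-2 un I-1×I-2: Ee
E/II-3 aff ·: ee
E/III-1 aff II-2×II-3: ee
E/III-2 aff II-2×II-3: ee
⇒ E over [I-1,I-2,II-1,II-2,II-3,III-1,III-2]: 6 consistent
M/I-1 un ·: MM|Mm
M/I-2 un ·: MM|Mm
M/II-1 un I-1×I-2: MM|Mm
M/II-2 un I-1×I-2: Mm
M/II-3 ? ·: Mm|mm
M/III-1 aff II-2×II-3: mm
M/III-2 un II-2×II-3: MM|Mm
⇒ M over [I-1,I-2,II-1,II-2,II-3,III-1,III-2]: 18 consistent

II-3 ∈ {ee Mm, ee mm}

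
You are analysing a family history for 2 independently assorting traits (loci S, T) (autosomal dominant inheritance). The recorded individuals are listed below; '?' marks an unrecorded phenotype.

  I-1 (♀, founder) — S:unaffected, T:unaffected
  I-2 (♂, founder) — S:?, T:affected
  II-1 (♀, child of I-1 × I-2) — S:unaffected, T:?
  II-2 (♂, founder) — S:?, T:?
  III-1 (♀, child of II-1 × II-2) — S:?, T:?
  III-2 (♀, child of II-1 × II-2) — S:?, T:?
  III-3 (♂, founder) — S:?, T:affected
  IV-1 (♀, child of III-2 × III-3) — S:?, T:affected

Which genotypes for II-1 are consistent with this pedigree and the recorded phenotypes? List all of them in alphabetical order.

S/I-1 un ·: ss
S/I-2 ? ·: ss|Ss
S/II-1 un I-1×I-2: ss
S/II-2 ? ·: ss|Ss|SS
S/III-1 ? II-1×II-2: ss|Ss
S/III-2 ? II-1×II-2: ss|Ss
S/III-3 ? ·: ss|Ss|SS
S/IV-1 ? III-2×III-3: ss|Ss|SS
⇒ S over [I-1,I-2,II-1,II-2,III-1,III-2,III-3,IV-1]: 66 consistent
T/I-1 un ·: tt
T/I-2 aff ·: Tt|TT
T/II-1 ? I-1×I-2: tt|Tt
T/II-2 ? ·: tt|Tt|TT
T/III-1 ? II-1×II-2: tt|Tt|TT
T/III-2 ? II-1×II-2: tt|Tt|TT
T/III-3 aff ·: Tt|TT
T/IV-1 aff III-2×III-3: Tt|TT
⇒ T over [I-1,I-2,II-1,II-2,III-1,III-2,III-3,IV-1]: 124 consistent

II-1 ∈ {ss Tt, ss tt}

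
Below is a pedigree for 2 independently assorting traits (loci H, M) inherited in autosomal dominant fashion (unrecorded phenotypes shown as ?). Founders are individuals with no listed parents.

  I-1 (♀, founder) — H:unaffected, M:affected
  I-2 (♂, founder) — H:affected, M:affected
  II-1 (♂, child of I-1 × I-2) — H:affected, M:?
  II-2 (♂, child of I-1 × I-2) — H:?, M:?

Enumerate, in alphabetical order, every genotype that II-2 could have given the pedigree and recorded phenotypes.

H/I-1 un ·: hh
H/I-2 aff ·: Hh|HH
H/II-1 aff I-1×I-2: Hh
H/II-2 ? I-1×I-2: hh|Hh
⇒ H over [I-1,I-2,II-1,II-2]: 3 consistent
M/I-1 aff ·: Mm|MM
M/I-2 aff ·: Mm|MM
M/II-1 ? I-1×I-2: mm|Mm|MM
M/II-2 ? I-1×I-2: mm|Mm|MM
⇒ M over [I-1,I-2,II-1,II-2]: 18 consistent

II-2 ∈ {Hh MM, Hh Mm, Hh mm, hh MM, hh Mm, hh mm}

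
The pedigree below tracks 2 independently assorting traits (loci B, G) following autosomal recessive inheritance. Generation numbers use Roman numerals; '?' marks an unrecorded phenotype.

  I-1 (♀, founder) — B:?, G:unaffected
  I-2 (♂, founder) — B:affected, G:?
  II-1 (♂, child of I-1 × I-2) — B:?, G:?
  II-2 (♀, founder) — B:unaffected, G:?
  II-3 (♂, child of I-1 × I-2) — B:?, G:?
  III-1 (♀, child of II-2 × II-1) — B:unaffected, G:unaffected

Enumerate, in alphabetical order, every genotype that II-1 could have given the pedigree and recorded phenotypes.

B/I-1 ? ·: BB|Bb|bb
B/I-2 aff ·: bb
B/II-1 ? I-1×I-2: Bb|bb
B/II-2 un ·: BB|Bb
B/II-3 ? I-1×I-2: Bb|bb
B/III-1 un II-2×II-1: BB|Bb
⇒ B over [I-1,I-2,II-1,II-2,II-3,III-1]: 18 consistent
G/I-1 un ·: GG|Gg
G/I-2 ? ·: GG|Gg|gg
G/II-1 ? I-1×I-2: GG|Gg|gg
G/II-2 ? ·: GG|Gg|gg
G/II-3 ? I-1×I-2: GG|Gg|gg
G/III-1 un II-2×II-1: GG|Gg
⇒ G over [I-1,I-2,II-1,II-2,II-3,III-1]: 92 consistent

II-1 ∈ {Bb GG, Bb Gg, Bb gg, bb GG, bb Gg, bb gg}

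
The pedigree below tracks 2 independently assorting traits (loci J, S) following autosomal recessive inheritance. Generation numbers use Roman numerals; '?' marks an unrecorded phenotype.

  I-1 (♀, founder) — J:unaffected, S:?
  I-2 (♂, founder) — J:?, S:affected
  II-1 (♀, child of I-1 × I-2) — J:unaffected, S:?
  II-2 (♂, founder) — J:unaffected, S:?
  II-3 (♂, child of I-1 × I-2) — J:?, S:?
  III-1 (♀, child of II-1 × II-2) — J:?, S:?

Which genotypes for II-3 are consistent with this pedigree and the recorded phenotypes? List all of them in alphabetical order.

II-3 ∈ {JJ Ss, JJ ss, Jj Ss, Jj ss, jj Ss, jj ss}

J/I-1 un ·: JJ|Jj
J/I-2 ? ·: JJ|Jj|jj
J/II-1 un I-1×I-2: JJ|Jj
J/II-2 un ·: JJ|Jj
J/II-3 ? I-1×I-2: JJ|Jj|jj
J/III-1 ? II-1×II-2: JJ|Jj|jj
⇒ J over [I-1,I-2,II-1,II-2,II-3,III-1]: 74 consistent
S/I-1 ? ·: SS|Ss|ss
S/I-2 aff ·: ss
S/II-1 ? I-1×I-2: Ss|ss
S/II-2 ? ·: SS|Ss|ss
S/II-3 ? I-1×I-2: Ss|ss
S/III-1 ? II-1×II-2: SS|Ss|ss
⇒ S over [I-1,I-2,II-1,II-2,II-3,III-1]: 33 consistent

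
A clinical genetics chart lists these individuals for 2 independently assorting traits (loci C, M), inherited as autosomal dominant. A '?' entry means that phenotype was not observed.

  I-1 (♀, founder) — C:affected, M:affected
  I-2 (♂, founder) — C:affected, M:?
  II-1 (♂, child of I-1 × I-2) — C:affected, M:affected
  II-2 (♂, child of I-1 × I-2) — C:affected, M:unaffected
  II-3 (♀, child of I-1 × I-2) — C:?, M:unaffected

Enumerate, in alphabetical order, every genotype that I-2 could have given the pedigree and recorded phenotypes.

C/I-1 aff ·: Cc|CC
C/I-2 aff ·: Cc|CC
C/II-1 aff I-1×I-2: Cc|CC
C/II-2 aff I-1×I-2: Cc|CC
C/II-3 ? I-1×I-2: cc|Cc|CC
⇒ C over [I-1,I-2,II-1,II-2,II-3]: 29 consistent
M/I-1 aff ·: Mm
M/I-2 ? ·: mm|Mm
M/II-1 aff I-1×I-2: Mm|MM
M/II-2 un I-1×I-2: mm
M/II-3 un I-1×I-2: mm
⇒ M over [I-1,I-2,II-1,II-2,II-3]: 3 consistent

I-2 ∈ {CC Mm, CC mm, Cc Mm, Cc mm}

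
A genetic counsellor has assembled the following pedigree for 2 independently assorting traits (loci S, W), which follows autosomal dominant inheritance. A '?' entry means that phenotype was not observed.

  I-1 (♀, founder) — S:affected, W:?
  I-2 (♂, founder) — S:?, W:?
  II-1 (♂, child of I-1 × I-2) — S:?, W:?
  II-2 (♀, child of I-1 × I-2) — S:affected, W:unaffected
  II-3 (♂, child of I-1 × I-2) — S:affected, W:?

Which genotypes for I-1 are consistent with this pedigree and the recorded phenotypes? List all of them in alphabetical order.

S/I-1 aff ·: Ss|SS
S/I-2 ? ·: ss|Ss|SS
S/II-1 ? I-1×I-2: ss|Ss|SS
S/II-2 aff I-1×I-2: Ss|SS
S/II-3 aff I-1×I-2: Ss|SS
⇒ S over [I-1,I-2,II-1,II-2,II-3]: 32 consistent
W/I-1 ? ·: ww|Ww
W/I-2 ? ·: ww|Ww
W/II-1 ? I-1×I-2: ww|Ww|WW
W/II-2 un I-1×I-2: ww
W/II-3 ? I-1×I-2: ww|Ww|WW
⇒ W over [I-1,I-2,II-1,II-2,II-3]: 18 consistent

I-1 ∈ {SS Ww, SS ww, Ss Ww, Ss ww}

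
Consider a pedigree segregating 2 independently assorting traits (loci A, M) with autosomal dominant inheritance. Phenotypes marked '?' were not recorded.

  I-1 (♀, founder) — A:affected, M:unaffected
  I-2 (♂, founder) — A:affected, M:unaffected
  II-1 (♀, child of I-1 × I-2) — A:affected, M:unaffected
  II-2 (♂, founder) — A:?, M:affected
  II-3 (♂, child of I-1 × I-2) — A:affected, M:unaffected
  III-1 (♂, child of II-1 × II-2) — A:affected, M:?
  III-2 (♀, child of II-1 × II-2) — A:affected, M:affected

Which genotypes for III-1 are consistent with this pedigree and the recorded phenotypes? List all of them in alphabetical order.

A/I-1 aff ·: Aa|AA
A/I-2 aff ·: Aa|AA
A/II-1 aff I-1×I-2: Aa|AA
A/II-2 ? ·: aa|Aa|AA
A/II-3 aff I-1×I-2: Aa|AA
A/III-1 aff II-1×II-2: Aa|AA
A/III-2 aff II-1×II-2: Aa|AA
⇒ A over [I-1,I-2,II-1,II-2,II-3,III-1,III-2]: 96 consistent
M/I-1 un ·: mm
M/I-2 un ·: mm
M/II-1 un I-1×I-2: mm
M/II-2 aff ·: Mm|MM
M/II-3 un I-1×I-2: mm
M/III-1 ? II-1×II-2: mm|Mm
M/III-2 aff II-1×II-2: Mm
⇒ M over [I-1,I-2,II-1,II-2,II-3,III-1,III-2]: 3 consistent

III-1 ∈ {AA Mm, AA mm, Aa Mm, Aa mm}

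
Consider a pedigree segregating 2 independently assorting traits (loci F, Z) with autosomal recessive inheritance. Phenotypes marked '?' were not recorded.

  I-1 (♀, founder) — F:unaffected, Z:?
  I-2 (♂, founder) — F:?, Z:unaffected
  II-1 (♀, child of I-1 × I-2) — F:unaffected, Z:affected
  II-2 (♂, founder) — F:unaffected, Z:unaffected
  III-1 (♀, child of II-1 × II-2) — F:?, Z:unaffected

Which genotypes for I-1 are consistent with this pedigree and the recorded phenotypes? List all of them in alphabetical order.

I-1 ∈ {FF Zz, FF zz, Ff Zz, Ff zz}

F/I-1 un ·: FF|Ff
F/I-2 ? ·: FF|Ff|ff
F/II-1 un I-1×I-2: FF|Ff
F/II-2 un ·: FF|Ff
F/III-1 ? II-1×II-2: FF|Ff|ff
⇒ F over [I-1,I-2,II-1,II-2,III-1]: 37 consistent
Z/I-1 ? ·: Zz|zz
Z/I-2 un ·: Zz
Z/II-1 aff I-1×I-2: zz
Z/II-2 un ·: ZZ|Zz
Z/III-1 un II-1×II-2: Zz
⇒ Z over [I-1,I-2,II-1,II-2,III-1]: 4 consistent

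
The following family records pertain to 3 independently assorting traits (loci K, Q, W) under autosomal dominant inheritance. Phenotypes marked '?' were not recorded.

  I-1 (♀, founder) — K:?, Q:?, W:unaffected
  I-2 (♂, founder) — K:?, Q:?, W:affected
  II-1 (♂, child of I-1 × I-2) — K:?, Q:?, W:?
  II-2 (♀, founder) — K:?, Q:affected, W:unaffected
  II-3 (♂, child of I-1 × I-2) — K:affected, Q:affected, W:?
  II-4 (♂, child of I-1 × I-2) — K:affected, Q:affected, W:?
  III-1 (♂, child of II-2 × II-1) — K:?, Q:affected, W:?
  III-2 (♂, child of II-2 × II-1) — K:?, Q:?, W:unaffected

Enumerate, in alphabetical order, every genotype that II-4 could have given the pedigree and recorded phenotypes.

K/I-1 ? ·: kk|Kk|KK
K/I-2 ? ·: kk|Kk|KK
K/II-1 ? I-1×I-2: kk|Kk|KK
K/II-2 ? ·: kk|Kk|KK
K/II-3 aff I-1×I-2: Kk|KK
K/II-4 aff I-1×I-2: Kk|KK
K/III-1 ? II-2×II-1: kk|Kk|KK
K/III-2 ? II-2×II-1: kk|Kk|KK
⇒ K over [I-1,I-2,II-1,II-2,II-3,II-4,III-1,III-2]: 386 consistent
Q/I-1 ? ·: qq|Qq|QQ
Q/I-2 ? ·: qq|Qq|QQ
Q/II-1 ? I-1×I-2: qq|Qq|QQ
Q/II-2 aff ·: Qq|QQ
Q/II-3 aff I-1×I-2: Qq|QQ
Q/II-4 aff I-1×I-2: Qq|QQ
Q/III-1 aff II-2×II-1: Qq|QQ
Q/III-2 ? II-2×II-1: qq|Qq|QQ
⇒ Q over [I-1,I-2,II-1,II-2,II-3,II-4,III-1,III-2]: 243 consistent
W/I-1 un ·: ww
W/I-2 aff ·: Ww|WW
W/II-1 ? I-1×I-2: ww|Ww
W/II-2 un ·: ww
W/II-3 ? I-1×I-2: ww|Ww
W/II-4 ? I-1×I-2: ww|Ww
W/III-1 ? II-2×II-1: ww|Ww
W/III-2 un II-2×II-1: ww
⇒ W over [I-1,I-2,II-1,II-2,II-3,II-4,III-1,III-2]: 14 consistent

II-4 ∈ {KK QQ Ww, KK QQ ww, KK Qq Ww, KK Qq ww, Kk QQ Ww, Kk QQ ww, Kk Qq Ww, Kk Qq ww}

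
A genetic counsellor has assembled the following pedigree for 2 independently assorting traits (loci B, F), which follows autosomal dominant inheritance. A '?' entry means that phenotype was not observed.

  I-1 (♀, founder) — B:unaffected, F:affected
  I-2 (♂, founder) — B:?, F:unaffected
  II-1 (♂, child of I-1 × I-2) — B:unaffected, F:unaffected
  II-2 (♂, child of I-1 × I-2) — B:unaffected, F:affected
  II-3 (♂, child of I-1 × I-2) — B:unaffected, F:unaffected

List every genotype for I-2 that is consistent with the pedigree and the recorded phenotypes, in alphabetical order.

B/I-1 un ·: bb
B/I-2 ? ·: bb|Bb
B/II-1 un I-1×I-2: bb
B/II-2 un I-1×I-2: bb
B/II-3 un I-1×I-2: bb
⇒ B over [I-1,I-2,II-1,II-2,II-3]: 2 consistent
F/I-1 aff ·: Ff
F/I-2 un ·: ff
F/II-1 un I-1×I-2: ff
F/II-2 aff I-1×I-2: Ff
F/II-3 un I-1×I-2: ff
⇒ F over [I-1,I-2,II-1,II-2,II-3]: 1 consistent

I-2 ∈ {Bb ff, bb ff}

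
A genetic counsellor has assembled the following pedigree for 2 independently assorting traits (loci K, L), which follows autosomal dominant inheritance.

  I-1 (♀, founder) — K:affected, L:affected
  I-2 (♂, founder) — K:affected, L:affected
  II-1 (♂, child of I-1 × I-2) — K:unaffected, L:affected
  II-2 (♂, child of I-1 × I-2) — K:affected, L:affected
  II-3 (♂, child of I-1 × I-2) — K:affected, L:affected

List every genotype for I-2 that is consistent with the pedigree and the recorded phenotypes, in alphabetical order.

I-2 ∈ {Kk LL, Kk Ll}

K/I-1 aff ·: Kk
K/I-2 aff ·: Kk
K/II-1 un I-1×I-2: kk
K/II-2 aff I-1×I-2: Kk|KK
K/II-3 aff I-1×I-2: Kk|KK
⇒ K over [I-1,I-2,II-1,II-2,II-3]: 4 consistent
L/I-1 aff ·: Ll|LL
L/I-2 aff ·: Ll|LL
L/II-1 aff I-1×I-2: Ll|LL
L/II-2 aff I-1×I-2: Ll|LL
L/II-3 aff I-1×I-2: Ll|LL
⇒ L over [I-1,I-2,II-1,II-2,II-3]: 25 consistent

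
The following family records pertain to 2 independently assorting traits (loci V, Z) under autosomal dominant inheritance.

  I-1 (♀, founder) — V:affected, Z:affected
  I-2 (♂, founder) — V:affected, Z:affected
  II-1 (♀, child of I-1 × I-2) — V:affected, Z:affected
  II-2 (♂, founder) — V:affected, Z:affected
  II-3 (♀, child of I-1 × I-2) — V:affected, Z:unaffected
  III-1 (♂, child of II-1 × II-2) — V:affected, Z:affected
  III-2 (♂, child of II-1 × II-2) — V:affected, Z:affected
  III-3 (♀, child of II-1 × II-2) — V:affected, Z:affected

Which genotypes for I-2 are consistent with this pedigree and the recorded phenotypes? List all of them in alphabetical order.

V/I-1 aff ·: Vv|VV
V/I-2 aff ·: Vv|VV
V/II-1 aff I-1×I-2: Vv|VV
V/II-2 aff ·: Vv|VV
V/II-3 aff I-1×I-2: Vv|VV
V/III-1 aff II-1×II-2: Vv|VV
V/III-2 aff II-1×II-2: Vv|VV
V/III-3 aff II-1×II-2: Vv|VV
⇒ V over [I-1,I-2,II-1,II-2,II-3,III-1,III-2,III-3]: 159 consistent
Z/I-1 aff ·: Zz
Z/I-2 aff ·: Zz
Z/II-1 aff I-1×I-2: Zz|ZZ
Z/II-2 aff ·: Zz|ZZ
Z/II-3 un I-1×I-2: zz
Z/III-1 aff II-1×II-2: Zz|ZZ
Z/III-2 aff II-1×II-2: Zz|ZZ
Z/III-3 aff II-1×II-2: Zz|ZZ
⇒ Z over [I-1,I-2,II-1,II-2,II-3,III-1,III-2,III-3]: 25 consistent

I-2 ∈ {VV Zz, Vv Zz}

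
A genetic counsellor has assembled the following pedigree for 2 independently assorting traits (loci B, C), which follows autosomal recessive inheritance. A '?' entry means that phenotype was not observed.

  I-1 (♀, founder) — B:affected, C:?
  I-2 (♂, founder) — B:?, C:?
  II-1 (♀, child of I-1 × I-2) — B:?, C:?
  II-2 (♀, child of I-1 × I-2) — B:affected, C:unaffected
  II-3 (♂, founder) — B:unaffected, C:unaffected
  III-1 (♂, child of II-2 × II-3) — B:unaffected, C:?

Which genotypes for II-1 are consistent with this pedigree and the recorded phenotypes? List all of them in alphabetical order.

B/I-1 aff ·: bb
B/I-2 ? ·: Bb|bb
B/II-1 ? I-1×I-2: Bb|bb
B/II-2 aff I-1×I-2: bb
B/II-3 un ·: BB|Bb
B/III-1 un II-2×II-3: Bb
⇒ B over [I-1,I-2,II-1,II-2,II-3,III-1]: 6 consistent
C/I-1 ? ·: CC|Cc|cc
C/I-2 ? ·: CC|Cc|cc
C/II-1 ? I-1×I-2: CC|Cc|cc
C/II-2 un I-1×I-2: CC|Cc
C/II-3 un ·: CC|Cc
C/III-1 ? II-2×II-3: CC|Cc|cc
⇒ C over [I-1,I-2,II-1,II-2,II-3,III-1]: 89 consistent

II-1 ∈ {Bb CC, Bb Cc, Bb cc, bb CC, bb Cc, bb cc}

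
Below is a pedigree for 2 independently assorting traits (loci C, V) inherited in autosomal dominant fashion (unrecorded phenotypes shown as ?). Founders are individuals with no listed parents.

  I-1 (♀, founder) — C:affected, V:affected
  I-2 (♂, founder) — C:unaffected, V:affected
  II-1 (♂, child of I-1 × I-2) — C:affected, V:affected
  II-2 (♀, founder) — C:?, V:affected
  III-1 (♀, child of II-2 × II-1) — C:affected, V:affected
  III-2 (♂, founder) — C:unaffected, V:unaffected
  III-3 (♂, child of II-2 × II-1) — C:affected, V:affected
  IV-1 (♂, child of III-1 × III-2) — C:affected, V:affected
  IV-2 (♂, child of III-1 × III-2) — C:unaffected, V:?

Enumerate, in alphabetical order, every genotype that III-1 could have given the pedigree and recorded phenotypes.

III-1 ∈ {Cc VV, Cc Vv}

C/I-1 aff ·: Cc|CC
C/I-2 un ·: cc
C/II-1 aff I-1×I-2: Cc
C/II-2 ? ·: cc|Cc|CC
C/III-1 aff II-2×II-1: Cc
C/III-2 un ·: cc
C/III-3 aff II-2×II-1: Cc|CC
C/IV-1 aff III-1×III-2: Cc
C/IV-2 un III-1×III-2: cc
⇒ C over [I-1,I-2,II-1,II-2,III-1,III-2,III-3,IV-1,IV-2]: 10 consistent
V/I-1 aff ·: Vv|VV
V/I-2 aff ·: Vv|VV
V/II-1 aff I-1×I-2: Vv|VV
V/II-2 aff ·: Vv|VV
V/III-1 aff II-2×II-1: Vv|VV
V/III-2 un ·: vv
V/III-3 aff II-2×II-1: Vv|VV
V/IV-1 aff III-1×III-2: Vv
V/IV-2 ? III-1×III-2: vv|Vv
⇒ V over [I-1,I-2,II-1,II-2,III-1,III-2,III-3,IV-1,IV-2]: 64 consistent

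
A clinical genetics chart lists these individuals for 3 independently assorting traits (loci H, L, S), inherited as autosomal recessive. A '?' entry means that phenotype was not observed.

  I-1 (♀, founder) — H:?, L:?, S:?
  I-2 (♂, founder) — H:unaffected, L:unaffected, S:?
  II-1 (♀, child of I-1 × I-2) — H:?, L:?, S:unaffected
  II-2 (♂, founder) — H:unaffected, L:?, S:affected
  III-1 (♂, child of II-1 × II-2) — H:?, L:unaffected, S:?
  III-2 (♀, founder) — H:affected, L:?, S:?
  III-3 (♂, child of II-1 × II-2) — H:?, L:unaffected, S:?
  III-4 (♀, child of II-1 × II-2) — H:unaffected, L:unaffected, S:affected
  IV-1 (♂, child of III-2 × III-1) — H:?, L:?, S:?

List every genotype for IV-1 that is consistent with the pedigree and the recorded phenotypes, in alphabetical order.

IV-1 ∈ {Hh LL SS, Hh LL Ss, Hh LL ss, Hh Ll SS, Hh Ll Ss, Hh Ll ss, Hh ll SS, Hh ll Ss, Hh ll ss, hh LL SS, hh LL Ss, hh LL ss, hh Ll SS, hh Ll Ss, hh Ll ss, hh ll SS, hh ll Ss, hh ll ss}

H/I-1 ? ·: HH|Hh|hh
H/I-2 un ·: HH|Hh
H/II-1 ? I-1×I-2: HH|Hh|hh
H/II-2 un ·: HH|Hh
H/III-1 ? II-1×II-2: HH|Hh|hh
H/III-2 aff ·: hh
H/III-3 ? II-1×II-2: HH|Hh|hh
H/III-4 un II-1×II-2: HH|Hh
H/IV-1 ? III-2×III-1: Hh|hh
⇒ H over [I-1,I-2,II-1,II-2,III-1,III-2,III-3,III-4,IV-1]: 248 consistent
L/I-1 ? ·: LL|Ll|ll
L/I-2 un ·: LL|Ll
L/II-1 ? I-1×I-2: LL|Ll|ll
L/II-2 ? ·: LL|Ll|ll
L/III-1 un II-1×II-2: LL|Ll
L/III-2 ? ·: LL|Ll|ll
L/III-3 un II-1×II-2: LL|Ll
L/III-4 un II-1×II-2: LL|Ll
L/IV-1 ? III-2×III-1: LL|Ll|ll
⇒ L over [I-1,I-2,II-1,II-2,III-1,III-2,III-3,III-4,IV-1]: 723 consistent
S/I-1 ? ·: SS|Ss|ss
S/I-2 ? ·: SS|Ss|ss
S/II-1 un I-1×I-2: Ss
S/II-2 aff ·: ss
S/III-1 ? II-1×II-2: Ss|ss
S/III-2 ? ·: SS|Ss|ss
S/III-3 ? II-1×II-2: Ss|ss
S/III-4 aff II-1×II-2: ss
S/IV-1 ? III-2×III-1: SS|Ss|ss
⇒ S over [I-1,I-2,II-1,II-2,III-1,III-2,III-3,III-4,IV-1]: 154 consistent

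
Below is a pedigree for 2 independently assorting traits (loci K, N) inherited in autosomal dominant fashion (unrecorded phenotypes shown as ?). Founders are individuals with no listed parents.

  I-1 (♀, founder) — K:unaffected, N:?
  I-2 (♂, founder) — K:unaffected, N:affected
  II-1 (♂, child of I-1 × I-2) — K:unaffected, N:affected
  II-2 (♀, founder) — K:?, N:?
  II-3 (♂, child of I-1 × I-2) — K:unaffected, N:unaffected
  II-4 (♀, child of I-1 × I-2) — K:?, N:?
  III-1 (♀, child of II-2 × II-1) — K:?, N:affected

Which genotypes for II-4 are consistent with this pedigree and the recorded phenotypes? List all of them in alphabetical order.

K/I-1 un ·: kk
K/I-2 un ·: kk
K/II-1 un I-1×I-2: kk
K/II-2 ? ·: kk|Kk|KK
K/II-3 un I-1×I-2: kk
K/II-4 ? I-1×I-2: kk
K/III-1 ? II-2×II-1: kk|Kk
⇒ K over [I-1,I-2,II-1,II-2,II-3,II-4,III-1]: 4 consistent
N/I-1 ? ·: nn|Nn
N/I-2 aff ·: Nn
N/II-1 aff I-1×I-2: Nn|NN
N/II-2 ? ·: nn|Nn|NN
N/II-3 un I-1×I-2: nn
N/II-4 ? I-1×I-2: nn|Nn|NN
N/III-1 aff II-2×II-1: Nn|NN
⇒ N over [I-1,I-2,II-1,II-2,II-3,II-4,III-1]: 37 consistent

II-4 ∈ {kk NN, kk Nn, kk nn}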